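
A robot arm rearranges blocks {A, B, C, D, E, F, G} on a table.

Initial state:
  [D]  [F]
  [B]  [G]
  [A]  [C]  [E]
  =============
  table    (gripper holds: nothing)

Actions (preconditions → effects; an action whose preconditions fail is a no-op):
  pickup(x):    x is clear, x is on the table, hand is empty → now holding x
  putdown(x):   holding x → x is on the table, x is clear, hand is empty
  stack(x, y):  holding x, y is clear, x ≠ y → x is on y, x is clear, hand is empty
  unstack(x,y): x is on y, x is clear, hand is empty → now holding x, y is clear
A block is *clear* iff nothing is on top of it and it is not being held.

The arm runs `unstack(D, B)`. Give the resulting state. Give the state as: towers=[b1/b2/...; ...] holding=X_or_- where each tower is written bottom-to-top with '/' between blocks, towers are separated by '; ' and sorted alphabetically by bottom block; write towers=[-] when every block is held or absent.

towers=[A/B; C/G/F; E] holding=D

before: towers=[A/B/D; C/G/F; E] holding=-
pre[unstack(D, B)]: on(D,B) ✓, clear(D) ✓, handempty ✓
all met → apply unstack(D, B)
after:  towers=[A/B; C/G/F; E] holding=D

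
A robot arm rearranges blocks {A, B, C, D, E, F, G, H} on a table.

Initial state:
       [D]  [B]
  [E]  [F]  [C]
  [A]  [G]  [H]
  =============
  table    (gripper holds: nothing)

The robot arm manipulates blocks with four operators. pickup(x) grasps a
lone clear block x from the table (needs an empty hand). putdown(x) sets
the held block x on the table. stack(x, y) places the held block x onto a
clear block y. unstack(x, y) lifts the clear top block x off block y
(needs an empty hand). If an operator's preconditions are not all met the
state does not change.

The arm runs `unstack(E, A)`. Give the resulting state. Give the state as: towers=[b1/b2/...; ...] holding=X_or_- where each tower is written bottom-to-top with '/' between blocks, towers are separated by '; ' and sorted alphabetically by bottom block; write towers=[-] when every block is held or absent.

before: towers=[A/E; G/F/D; H/C/B] holding=-
pre[unstack(E, A)]: on(E,A) ok, clear(E) ok, handempty ok
all met → apply unstack(E, A)
after:  towers=[A; G/F/D; H/C/B] holding=E

towers=[A; G/F/D; H/C/B] holding=E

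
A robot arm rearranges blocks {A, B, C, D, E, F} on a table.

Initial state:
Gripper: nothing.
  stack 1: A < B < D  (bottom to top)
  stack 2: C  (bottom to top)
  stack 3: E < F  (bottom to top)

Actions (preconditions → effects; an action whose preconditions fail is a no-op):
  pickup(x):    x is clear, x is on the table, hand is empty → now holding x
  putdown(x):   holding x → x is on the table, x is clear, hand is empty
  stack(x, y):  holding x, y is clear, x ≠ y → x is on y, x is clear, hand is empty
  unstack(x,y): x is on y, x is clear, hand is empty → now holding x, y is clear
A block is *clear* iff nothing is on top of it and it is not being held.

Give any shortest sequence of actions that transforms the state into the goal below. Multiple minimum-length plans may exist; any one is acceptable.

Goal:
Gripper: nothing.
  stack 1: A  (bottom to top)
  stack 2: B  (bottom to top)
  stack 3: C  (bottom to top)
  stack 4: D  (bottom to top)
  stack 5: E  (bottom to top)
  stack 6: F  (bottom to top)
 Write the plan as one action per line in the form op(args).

unstack(F, E)
putdown(F)
unstack(D, B)
putdown(D)
unstack(B, A)
putdown(B)

step 1 (unstack(F, E)): towers=[A/B/D; C; E] holding=F
step 2 (putdown(F)): towers=[A/B/D; C; E; F] holding=-
step 3 (unstack(D, B)): towers=[A/B; C; E; F] holding=D
step 4 (putdown(D)): towers=[A/B; C; D; E; F] holding=-
step 5 (unstack(B, A)): towers=[A; C; D; E; F] holding=B
step 6 (putdown(B)): towers=[A; B; C; D; E; F] holding=-
goal check: towers=[A; B; C; D; E; F] holding=- — reached (length 6, optimal by BFS)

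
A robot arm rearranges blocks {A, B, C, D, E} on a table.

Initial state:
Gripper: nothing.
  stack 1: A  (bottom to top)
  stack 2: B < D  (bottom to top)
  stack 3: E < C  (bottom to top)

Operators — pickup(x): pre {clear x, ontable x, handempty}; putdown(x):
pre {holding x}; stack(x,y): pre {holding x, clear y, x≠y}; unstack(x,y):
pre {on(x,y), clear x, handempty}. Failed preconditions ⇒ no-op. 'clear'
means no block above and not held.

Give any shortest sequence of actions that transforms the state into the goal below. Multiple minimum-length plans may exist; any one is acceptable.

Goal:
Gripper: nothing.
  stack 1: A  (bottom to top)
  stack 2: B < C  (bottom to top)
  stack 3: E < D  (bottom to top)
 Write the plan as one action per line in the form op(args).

step 1 (unstack(D, B)): towers=[A; B; E/C] holding=D
step 2 (putdown(D)): towers=[A; B; D; E/C] holding=-
step 3 (unstack(C, E)): towers=[A; B; D; E] holding=C
step 4 (stack(C, B)): towers=[A; B/C; D; E] holding=-
step 5 (pickup(D)): towers=[A; B/C; E] holding=D
step 6 (stack(D, E)): towers=[A; B/C; E/D] holding=-
goal check: towers=[A; B/C; E/D] holding=- — reached (length 6, optimal by BFS)

unstack(D, B)
putdown(D)
unstack(C, E)
stack(C, B)
pickup(D)
stack(D, E)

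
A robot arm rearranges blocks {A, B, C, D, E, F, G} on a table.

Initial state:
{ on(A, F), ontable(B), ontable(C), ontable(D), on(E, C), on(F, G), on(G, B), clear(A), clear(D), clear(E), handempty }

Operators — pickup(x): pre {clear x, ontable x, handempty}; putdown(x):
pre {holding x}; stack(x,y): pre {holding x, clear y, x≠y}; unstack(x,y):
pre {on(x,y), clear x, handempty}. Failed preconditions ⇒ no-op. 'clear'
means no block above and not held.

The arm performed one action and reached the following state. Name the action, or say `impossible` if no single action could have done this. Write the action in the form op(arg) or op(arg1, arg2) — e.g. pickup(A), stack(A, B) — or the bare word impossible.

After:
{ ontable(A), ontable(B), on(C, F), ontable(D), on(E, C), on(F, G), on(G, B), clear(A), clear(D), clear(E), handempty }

target: towers=[A; B/G/F/C/E; D] holding=-
         pickup(D) → towers=[B/G/F/A; C/E] holding=D
     unstack(A, F) → towers=[B/G/F; C/E; D] holding=A
     unstack(E, C) → towers=[B/G/F/A; C; D] holding=E
none of the 3 applicable actions match → impossible

impossible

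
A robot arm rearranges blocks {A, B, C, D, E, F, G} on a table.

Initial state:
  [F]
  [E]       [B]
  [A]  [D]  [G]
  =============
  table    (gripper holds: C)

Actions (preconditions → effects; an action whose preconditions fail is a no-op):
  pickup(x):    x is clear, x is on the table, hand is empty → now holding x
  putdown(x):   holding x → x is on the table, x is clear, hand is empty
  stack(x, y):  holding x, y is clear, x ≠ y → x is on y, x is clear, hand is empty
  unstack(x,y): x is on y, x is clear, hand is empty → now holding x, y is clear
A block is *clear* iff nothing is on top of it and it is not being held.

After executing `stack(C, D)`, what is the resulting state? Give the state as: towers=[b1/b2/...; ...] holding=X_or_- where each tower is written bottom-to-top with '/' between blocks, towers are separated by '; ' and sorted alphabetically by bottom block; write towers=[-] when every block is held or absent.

towers=[A/E/F; D/C; G/B] holding=-

before: towers=[A/E/F; D; G/B] holding=C
pre[stack(C, D)]: holding(C) ✓, clear(D) ✓, C≠D ✓
all met → apply stack(C, D)
after:  towers=[A/E/F; D/C; G/B] holding=-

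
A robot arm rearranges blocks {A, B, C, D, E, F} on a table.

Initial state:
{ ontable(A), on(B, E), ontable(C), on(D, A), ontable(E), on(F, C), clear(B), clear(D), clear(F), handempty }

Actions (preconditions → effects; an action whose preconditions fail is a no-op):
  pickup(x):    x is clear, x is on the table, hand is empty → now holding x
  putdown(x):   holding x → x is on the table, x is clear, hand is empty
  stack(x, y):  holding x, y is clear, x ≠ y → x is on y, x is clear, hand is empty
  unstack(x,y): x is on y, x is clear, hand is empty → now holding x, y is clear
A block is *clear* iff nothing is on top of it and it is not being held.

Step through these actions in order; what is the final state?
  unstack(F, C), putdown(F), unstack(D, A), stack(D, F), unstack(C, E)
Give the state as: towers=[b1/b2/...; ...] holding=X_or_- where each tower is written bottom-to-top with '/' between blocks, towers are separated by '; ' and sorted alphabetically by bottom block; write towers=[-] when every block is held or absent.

towers=[A; C; E/B; F/D] holding=-

step 1 (unstack(F, C)): towers=[A/D; C; E/B] holding=F
step 2 (putdown(F)): towers=[A/D; C; E/B; F] holding=-
step 3 (unstack(D, A)): towers=[A; C; E/B; F] holding=D
step 4 (stack(D, F)): towers=[A; C; E/B; F/D] holding=-
step 5 (unstack(C, E)) [no-op]: towers=[A; C; E/B; F/D] holding=-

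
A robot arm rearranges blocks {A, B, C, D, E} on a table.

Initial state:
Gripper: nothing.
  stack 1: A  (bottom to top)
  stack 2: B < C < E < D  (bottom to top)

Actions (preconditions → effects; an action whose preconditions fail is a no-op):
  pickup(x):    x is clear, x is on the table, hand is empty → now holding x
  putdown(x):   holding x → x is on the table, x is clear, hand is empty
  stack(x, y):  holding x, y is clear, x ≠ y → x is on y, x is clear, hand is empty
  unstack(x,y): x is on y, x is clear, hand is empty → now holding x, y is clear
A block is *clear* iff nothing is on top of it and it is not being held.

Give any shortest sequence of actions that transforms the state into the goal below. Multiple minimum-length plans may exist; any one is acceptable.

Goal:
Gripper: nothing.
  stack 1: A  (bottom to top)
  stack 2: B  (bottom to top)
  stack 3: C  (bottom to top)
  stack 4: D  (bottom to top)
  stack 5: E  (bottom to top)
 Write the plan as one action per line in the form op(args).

step 1 (unstack(D, E)): towers=[A; B/C/E] holding=D
step 2 (putdown(D)): towers=[A; B/C/E; D] holding=-
step 3 (unstack(E, C)): towers=[A; B/C; D] holding=E
step 4 (putdown(E)): towers=[A; B/C; D; E] holding=-
step 5 (unstack(C, B)): towers=[A; B; D; E] holding=C
step 6 (putdown(C)): towers=[A; B; C; D; E] holding=-
goal check: towers=[A; B; C; D; E] holding=- — reached (length 6, optimal by BFS)

unstack(D, E)
putdown(D)
unstack(E, C)
putdown(E)
unstack(C, B)
putdown(C)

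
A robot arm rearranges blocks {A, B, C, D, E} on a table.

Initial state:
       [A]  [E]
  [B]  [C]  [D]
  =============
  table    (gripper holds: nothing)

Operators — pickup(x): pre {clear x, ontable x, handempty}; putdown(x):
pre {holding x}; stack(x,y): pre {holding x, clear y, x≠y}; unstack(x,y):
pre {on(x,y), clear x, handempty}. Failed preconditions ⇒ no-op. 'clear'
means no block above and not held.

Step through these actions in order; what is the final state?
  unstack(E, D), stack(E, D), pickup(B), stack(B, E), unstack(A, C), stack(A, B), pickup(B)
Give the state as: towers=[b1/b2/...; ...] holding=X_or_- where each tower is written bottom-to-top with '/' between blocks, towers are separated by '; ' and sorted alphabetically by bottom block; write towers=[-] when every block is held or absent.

towers=[C; D/E/B/A] holding=-

step 1 (unstack(E, D)): towers=[B; C/A; D] holding=E
step 2 (stack(E, D)): towers=[B; C/A; D/E] holding=-
step 3 (pickup(B)): towers=[C/A; D/E] holding=B
step 4 (stack(B, E)): towers=[C/A; D/E/B] holding=-
step 5 (unstack(A, C)): towers=[C; D/E/B] holding=A
step 6 (stack(A, B)): towers=[C; D/E/B/A] holding=-
step 7 (pickup(B)) [no-op]: towers=[C; D/E/B/A] holding=-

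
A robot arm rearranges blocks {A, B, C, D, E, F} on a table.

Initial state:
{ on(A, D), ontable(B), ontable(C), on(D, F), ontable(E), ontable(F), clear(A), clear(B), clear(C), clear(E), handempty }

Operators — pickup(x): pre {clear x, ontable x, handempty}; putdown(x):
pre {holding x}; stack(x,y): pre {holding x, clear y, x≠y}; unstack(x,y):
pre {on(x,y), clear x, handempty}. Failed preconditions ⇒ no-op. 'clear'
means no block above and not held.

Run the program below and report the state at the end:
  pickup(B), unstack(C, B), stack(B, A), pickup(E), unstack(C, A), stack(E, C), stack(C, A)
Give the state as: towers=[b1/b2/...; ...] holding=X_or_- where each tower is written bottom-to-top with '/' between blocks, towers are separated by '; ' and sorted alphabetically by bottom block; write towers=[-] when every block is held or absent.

step 1 (pickup(B)): towers=[C; E; F/D/A] holding=B
step 2 (unstack(C, B)) [no-op]: towers=[C; E; F/D/A] holding=B
step 3 (stack(B, A)): towers=[C; E; F/D/A/B] holding=-
step 4 (pickup(E)): towers=[C; F/D/A/B] holding=E
step 5 (unstack(C, A)) [no-op]: towers=[C; F/D/A/B] holding=E
step 6 (stack(E, C)): towers=[C/E; F/D/A/B] holding=-
step 7 (stack(C, A)) [no-op]: towers=[C/E; F/D/A/B] holding=-

towers=[C/E; F/D/A/B] holding=-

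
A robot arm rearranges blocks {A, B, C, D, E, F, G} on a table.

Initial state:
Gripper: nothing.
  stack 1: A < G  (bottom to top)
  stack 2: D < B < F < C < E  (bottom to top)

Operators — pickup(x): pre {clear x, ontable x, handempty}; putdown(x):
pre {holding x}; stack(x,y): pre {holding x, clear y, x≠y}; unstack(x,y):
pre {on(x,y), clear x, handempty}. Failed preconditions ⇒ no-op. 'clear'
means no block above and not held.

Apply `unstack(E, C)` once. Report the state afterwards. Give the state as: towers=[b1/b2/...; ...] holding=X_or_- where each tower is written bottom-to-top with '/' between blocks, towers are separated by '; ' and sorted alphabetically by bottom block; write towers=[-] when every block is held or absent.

before: towers=[A/G; D/B/F/C/E] holding=-
pre[unstack(E, C)]: on(E,C) yes, clear(E) yes, handempty yes
all met → apply unstack(E, C)
after:  towers=[A/G; D/B/F/C] holding=E

towers=[A/G; D/B/F/C] holding=E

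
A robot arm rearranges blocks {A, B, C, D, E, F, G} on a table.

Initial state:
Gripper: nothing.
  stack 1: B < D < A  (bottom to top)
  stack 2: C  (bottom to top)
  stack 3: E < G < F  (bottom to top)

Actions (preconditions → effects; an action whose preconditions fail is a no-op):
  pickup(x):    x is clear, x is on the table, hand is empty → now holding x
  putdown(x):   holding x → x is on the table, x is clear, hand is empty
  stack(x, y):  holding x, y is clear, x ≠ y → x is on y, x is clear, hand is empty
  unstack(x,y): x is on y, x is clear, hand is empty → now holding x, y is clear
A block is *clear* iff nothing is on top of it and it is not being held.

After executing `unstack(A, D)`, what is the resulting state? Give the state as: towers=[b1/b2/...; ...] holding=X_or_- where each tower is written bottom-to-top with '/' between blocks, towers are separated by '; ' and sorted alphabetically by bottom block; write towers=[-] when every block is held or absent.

towers=[B/D; C; E/G/F] holding=A

before: towers=[B/D/A; C; E/G/F] holding=-
pre[unstack(A, D)]: on(A,D) ok, clear(A) ok, handempty ok
all met → apply unstack(A, D)
after:  towers=[B/D; C; E/G/F] holding=A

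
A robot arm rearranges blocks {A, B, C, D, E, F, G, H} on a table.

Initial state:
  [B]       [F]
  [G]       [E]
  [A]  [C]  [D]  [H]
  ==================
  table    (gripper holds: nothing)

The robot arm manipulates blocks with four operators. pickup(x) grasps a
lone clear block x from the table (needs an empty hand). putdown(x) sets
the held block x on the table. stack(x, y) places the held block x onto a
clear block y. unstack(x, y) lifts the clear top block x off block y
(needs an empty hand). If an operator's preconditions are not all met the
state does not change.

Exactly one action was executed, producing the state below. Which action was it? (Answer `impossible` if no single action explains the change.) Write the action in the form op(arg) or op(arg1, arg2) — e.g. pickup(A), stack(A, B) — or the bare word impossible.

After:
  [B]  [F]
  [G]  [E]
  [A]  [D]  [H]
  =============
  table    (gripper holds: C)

pickup(C)

target: towers=[A/G/B; D/E/F; H] holding=C
         pickup(H) → towers=[A/G/B; C; D/E/F] holding=H
     unstack(B, G) → towers=[A/G; C; D/E/F; H] holding=B
     unstack(F, E) → towers=[A/G/B; C; D/E; H] holding=F
         pickup(C) → towers=[A/G/B; D/E/F; H] holding=C  ← match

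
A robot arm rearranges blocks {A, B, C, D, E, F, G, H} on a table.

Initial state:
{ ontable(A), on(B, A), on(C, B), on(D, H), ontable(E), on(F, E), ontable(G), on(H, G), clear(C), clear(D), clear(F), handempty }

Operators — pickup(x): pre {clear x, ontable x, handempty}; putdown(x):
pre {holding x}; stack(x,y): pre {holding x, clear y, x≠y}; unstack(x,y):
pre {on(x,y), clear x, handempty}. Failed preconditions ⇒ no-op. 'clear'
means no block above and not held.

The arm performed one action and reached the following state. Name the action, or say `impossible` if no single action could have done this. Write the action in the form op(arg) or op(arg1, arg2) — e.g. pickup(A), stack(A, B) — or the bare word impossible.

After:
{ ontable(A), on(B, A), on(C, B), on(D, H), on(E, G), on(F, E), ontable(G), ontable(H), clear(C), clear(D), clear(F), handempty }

impossible

target: towers=[A/B/C; G/E/F; H/D] holding=-
     unstack(F, E) → towers=[A/B/C; E; G/H/D] holding=F
     unstack(D, H) → towers=[A/B/C; E/F; G/H] holding=D
     unstack(C, B) → towers=[A/B; E/F; G/H/D] holding=C
none of the 3 applicable actions match → impossible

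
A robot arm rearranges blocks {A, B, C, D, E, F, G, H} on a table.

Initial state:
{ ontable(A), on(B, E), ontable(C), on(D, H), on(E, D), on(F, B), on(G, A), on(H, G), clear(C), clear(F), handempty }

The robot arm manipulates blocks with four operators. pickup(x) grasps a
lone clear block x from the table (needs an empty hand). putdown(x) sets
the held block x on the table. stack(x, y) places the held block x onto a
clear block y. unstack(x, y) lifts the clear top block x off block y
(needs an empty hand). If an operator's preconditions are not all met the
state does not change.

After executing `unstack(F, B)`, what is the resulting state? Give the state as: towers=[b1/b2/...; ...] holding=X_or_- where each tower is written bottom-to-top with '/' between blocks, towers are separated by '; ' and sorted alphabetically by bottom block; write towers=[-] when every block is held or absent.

towers=[A/G/H/D/E/B; C] holding=F

before: towers=[A/G/H/D/E/B/F; C] holding=-
pre[unstack(F, B)]: on(F,B) ok, clear(F) ok, handempty ok
all met → apply unstack(F, B)
after:  towers=[A/G/H/D/E/B; C] holding=F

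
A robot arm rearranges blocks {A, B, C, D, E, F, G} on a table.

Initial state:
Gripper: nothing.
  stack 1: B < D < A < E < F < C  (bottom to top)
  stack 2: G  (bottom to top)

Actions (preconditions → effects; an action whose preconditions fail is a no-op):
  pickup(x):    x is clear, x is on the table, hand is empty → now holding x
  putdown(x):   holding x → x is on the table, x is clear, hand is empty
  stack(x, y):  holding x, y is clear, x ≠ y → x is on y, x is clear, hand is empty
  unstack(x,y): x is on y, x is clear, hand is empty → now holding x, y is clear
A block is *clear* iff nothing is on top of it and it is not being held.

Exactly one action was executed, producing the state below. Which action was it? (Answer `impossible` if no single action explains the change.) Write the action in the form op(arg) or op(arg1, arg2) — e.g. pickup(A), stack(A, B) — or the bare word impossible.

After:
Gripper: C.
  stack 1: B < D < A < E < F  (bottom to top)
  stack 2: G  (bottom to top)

unstack(C, F)

target: towers=[B/D/A/E/F; G] holding=C
         pickup(G) → towers=[B/D/A/E/F/C] holding=G
     unstack(C, F) → towers=[B/D/A/E/F; G] holding=C  ← match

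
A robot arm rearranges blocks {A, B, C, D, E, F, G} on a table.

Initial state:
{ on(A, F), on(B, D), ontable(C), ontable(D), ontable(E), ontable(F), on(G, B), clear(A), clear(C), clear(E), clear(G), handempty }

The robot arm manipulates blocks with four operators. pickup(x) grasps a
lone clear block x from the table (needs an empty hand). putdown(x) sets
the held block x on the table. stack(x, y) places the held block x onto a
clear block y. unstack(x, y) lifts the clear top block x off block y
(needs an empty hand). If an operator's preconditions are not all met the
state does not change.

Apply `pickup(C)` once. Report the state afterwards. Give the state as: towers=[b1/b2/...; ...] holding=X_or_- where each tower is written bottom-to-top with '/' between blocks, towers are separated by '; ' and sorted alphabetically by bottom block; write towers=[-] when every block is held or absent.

towers=[D/B/G; E; F/A] holding=C

before: towers=[C; D/B/G; E; F/A] holding=-
pre[pickup(C)]: clear(C) yes, ontable(C) yes, handempty yes
all met → apply pickup(C)
after:  towers=[D/B/G; E; F/A] holding=C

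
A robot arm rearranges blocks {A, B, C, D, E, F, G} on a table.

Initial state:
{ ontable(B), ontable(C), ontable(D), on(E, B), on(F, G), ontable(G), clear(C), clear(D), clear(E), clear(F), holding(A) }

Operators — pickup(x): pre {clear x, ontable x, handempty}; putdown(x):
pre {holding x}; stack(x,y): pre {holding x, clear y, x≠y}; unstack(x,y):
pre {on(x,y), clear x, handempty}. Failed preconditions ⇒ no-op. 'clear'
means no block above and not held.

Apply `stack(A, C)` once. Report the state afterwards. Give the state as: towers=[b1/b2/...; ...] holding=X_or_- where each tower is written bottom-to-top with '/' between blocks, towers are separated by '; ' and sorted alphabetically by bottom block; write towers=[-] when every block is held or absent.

towers=[B/E; C/A; D; G/F] holding=-

before: towers=[B/E; C; D; G/F] holding=A
pre[stack(A, C)]: holding(A) ok, clear(C) ok, A≠C ok
all met → apply stack(A, C)
after:  towers=[B/E; C/A; D; G/F] holding=-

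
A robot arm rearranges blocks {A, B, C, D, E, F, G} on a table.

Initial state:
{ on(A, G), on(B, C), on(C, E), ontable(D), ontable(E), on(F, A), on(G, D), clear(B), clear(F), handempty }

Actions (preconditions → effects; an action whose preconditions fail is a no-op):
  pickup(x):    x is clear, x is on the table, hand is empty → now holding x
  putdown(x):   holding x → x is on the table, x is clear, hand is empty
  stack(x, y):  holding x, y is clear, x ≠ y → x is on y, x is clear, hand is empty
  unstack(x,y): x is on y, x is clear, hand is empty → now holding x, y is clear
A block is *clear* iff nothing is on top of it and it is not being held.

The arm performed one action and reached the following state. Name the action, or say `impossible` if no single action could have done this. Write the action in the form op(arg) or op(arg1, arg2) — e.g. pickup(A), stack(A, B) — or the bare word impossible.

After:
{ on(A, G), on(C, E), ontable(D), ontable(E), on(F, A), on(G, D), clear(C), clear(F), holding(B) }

target: towers=[D/G/A/F; E/C] holding=B
     unstack(B, C) → towers=[D/G/A/F; E/C] holding=B  ← match
     unstack(F, A) → towers=[D/G/A; E/C/B] holding=F

unstack(B, C)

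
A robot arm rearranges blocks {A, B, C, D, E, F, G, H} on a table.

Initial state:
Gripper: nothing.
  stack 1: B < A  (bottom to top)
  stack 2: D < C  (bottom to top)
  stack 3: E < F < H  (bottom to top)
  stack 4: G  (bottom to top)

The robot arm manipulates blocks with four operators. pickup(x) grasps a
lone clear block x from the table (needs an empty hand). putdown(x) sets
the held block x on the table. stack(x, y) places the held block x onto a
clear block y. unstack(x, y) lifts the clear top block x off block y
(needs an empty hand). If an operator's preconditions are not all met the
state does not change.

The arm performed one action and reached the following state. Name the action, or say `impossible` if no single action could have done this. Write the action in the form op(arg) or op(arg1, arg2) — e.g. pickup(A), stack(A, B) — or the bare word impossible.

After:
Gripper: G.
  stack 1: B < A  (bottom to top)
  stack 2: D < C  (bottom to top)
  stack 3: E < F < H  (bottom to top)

pickup(G)

target: towers=[B/A; D/C; E/F/H] holding=G
         pickup(G) → towers=[B/A; D/C; E/F/H] holding=G  ← match
     unstack(A, B) → towers=[B; D/C; E/F/H; G] holding=A
     unstack(H, F) → towers=[B/A; D/C; E/F; G] holding=H
     unstack(C, D) → towers=[B/A; D; E/F/H; G] holding=C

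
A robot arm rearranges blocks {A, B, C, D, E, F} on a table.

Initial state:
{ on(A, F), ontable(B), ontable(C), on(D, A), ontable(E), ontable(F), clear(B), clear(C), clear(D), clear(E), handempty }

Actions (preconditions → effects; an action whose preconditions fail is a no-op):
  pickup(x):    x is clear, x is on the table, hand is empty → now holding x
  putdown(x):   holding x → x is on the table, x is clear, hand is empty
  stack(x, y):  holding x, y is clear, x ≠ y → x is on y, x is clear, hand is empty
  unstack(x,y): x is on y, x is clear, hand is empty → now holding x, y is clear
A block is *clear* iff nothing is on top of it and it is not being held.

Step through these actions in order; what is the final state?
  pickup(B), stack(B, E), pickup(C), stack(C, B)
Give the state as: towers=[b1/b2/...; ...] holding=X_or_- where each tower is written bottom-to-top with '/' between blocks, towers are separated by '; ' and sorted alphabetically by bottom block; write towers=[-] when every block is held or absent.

towers=[E/B/C; F/A/D] holding=-

step 1 (pickup(B)): towers=[C; E; F/A/D] holding=B
step 2 (stack(B, E)): towers=[C; E/B; F/A/D] holding=-
step 3 (pickup(C)): towers=[E/B; F/A/D] holding=C
step 4 (stack(C, B)): towers=[E/B/C; F/A/D] holding=-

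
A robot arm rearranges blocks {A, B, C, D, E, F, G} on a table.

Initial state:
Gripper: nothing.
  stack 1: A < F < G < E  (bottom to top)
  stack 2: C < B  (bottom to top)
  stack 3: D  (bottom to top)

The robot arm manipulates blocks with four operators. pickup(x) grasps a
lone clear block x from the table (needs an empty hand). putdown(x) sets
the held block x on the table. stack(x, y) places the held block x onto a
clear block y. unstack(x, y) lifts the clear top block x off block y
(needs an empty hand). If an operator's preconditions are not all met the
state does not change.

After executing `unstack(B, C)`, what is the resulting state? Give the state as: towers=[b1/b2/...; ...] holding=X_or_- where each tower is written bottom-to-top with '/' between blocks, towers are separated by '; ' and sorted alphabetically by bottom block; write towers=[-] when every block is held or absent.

before: towers=[A/F/G/E; C/B; D] holding=-
pre[unstack(B, C)]: on(B,C) ✓, clear(B) ✓, handempty ✓
all met → apply unstack(B, C)
after:  towers=[A/F/G/E; C; D] holding=B

towers=[A/F/G/E; C; D] holding=B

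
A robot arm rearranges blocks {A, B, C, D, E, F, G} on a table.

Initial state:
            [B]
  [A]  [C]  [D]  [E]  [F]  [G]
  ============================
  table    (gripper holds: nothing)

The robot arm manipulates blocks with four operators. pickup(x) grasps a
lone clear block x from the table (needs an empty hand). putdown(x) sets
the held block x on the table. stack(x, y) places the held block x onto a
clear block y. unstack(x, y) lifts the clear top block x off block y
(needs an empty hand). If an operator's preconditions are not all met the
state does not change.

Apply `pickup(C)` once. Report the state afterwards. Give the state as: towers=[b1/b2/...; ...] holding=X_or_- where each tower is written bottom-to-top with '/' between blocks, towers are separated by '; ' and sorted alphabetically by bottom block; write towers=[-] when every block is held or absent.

before: towers=[A; C; D/B; E; F; G] holding=-
pre[pickup(C)]: clear(C) yes, ontable(C) yes, handempty yes
all met → apply pickup(C)
after:  towers=[A; D/B; E; F; G] holding=C

towers=[A; D/B; E; F; G] holding=C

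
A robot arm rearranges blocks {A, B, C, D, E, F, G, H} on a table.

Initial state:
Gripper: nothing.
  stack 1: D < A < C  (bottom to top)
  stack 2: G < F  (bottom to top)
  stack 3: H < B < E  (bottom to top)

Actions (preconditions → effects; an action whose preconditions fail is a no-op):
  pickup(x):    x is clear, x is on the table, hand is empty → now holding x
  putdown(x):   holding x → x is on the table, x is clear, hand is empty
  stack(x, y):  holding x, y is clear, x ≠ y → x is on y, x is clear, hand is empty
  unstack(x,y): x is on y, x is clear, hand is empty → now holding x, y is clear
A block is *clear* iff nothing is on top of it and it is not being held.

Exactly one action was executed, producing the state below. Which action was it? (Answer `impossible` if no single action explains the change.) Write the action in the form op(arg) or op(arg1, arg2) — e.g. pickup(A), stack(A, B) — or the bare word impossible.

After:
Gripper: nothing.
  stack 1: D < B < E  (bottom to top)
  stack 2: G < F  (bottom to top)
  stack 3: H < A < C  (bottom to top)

target: towers=[D/B/E; G/F; H/A/C] holding=-
     unstack(E, B) → towers=[D/A/C; G/F; H/B] holding=E
     unstack(F, G) → towers=[D/A/C; G; H/B/E] holding=F
     unstack(C, A) → towers=[D/A; G/F; H/B/E] holding=C
none of the 3 applicable actions match → impossible

impossible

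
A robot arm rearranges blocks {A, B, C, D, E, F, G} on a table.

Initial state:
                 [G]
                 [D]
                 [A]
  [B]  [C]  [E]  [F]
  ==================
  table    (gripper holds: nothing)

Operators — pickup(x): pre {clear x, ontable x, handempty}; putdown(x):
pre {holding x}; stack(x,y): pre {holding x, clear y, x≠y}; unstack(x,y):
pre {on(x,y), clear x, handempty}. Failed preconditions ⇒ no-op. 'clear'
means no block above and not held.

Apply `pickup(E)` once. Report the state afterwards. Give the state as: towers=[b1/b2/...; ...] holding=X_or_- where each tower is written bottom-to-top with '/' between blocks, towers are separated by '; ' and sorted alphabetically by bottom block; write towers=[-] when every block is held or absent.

before: towers=[B; C; E; F/A/D/G] holding=-
pre[pickup(E)]: clear(E) yes, ontable(E) yes, handempty yes
all met → apply pickup(E)
after:  towers=[B; C; F/A/D/G] holding=E

towers=[B; C; F/A/D/G] holding=E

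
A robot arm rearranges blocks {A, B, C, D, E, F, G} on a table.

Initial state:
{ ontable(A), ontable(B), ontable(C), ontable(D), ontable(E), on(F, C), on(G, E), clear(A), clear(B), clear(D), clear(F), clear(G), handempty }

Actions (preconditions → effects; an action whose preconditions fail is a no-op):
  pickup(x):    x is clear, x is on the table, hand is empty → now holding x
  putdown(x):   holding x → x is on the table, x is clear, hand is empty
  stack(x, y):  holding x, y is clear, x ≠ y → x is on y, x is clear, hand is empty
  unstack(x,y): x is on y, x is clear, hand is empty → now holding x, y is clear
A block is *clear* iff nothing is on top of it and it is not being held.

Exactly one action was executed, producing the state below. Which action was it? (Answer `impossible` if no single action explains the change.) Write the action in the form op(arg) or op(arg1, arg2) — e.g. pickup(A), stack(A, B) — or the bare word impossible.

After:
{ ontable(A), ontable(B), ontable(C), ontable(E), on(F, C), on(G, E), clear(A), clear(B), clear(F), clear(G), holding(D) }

target: towers=[A; B; C/F; E/G] holding=D
         pickup(B) → towers=[A; C/F; D; E/G] holding=B
     unstack(F, C) → towers=[A; B; C; D; E/G] holding=F
     unstack(G, E) → towers=[A; B; C/F; D; E] holding=G
         pickup(D) → towers=[A; B; C/F; E/G] holding=D  ← match
         pickup(A) → towers=[B; C/F; D; E/G] holding=A

pickup(D)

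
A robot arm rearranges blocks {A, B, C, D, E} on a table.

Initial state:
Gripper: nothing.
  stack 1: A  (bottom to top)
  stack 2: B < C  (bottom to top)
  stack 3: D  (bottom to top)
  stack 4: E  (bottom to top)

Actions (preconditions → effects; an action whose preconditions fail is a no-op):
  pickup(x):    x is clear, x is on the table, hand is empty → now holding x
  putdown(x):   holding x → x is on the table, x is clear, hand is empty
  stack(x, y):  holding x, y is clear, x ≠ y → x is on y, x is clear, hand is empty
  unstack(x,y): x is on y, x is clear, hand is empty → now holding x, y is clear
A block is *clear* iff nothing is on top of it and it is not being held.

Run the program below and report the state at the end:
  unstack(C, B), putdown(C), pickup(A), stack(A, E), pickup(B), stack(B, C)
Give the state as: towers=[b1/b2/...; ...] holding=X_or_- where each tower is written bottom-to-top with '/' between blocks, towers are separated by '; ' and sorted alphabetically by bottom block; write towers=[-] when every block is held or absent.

towers=[C/B; D; E/A] holding=-

step 1 (unstack(C, B)): towers=[A; B; D; E] holding=C
step 2 (putdown(C)): towers=[A; B; C; D; E] holding=-
step 3 (pickup(A)): towers=[B; C; D; E] holding=A
step 4 (stack(A, E)): towers=[B; C; D; E/A] holding=-
step 5 (pickup(B)): towers=[C; D; E/A] holding=B
step 6 (stack(B, C)): towers=[C/B; D; E/A] holding=-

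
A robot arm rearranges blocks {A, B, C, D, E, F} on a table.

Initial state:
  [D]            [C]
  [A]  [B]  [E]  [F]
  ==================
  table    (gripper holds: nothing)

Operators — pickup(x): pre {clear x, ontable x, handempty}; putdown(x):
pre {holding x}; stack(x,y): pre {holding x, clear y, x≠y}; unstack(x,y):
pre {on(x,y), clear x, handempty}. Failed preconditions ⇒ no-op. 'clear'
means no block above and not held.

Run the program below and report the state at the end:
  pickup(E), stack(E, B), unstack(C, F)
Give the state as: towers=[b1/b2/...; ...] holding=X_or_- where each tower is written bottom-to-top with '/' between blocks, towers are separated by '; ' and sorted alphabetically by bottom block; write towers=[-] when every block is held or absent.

step 1 (pickup(E)): towers=[A/D; B; F/C] holding=E
step 2 (stack(E, B)): towers=[A/D; B/E; F/C] holding=-
step 3 (unstack(C, F)): towers=[A/D; B/E; F] holding=C

towers=[A/D; B/E; F] holding=C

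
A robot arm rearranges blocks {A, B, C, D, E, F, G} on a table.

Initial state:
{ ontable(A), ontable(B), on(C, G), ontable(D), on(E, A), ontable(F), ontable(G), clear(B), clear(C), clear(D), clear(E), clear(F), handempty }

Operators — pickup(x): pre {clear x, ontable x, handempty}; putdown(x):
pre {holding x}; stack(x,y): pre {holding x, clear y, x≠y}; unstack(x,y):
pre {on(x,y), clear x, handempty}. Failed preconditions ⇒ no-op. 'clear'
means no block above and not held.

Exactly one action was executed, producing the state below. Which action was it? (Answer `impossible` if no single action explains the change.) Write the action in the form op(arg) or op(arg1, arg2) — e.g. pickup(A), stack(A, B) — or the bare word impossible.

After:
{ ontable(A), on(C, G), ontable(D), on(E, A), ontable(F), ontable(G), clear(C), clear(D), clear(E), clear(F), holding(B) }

target: towers=[A/E; D; F; G/C] holding=B
         pickup(B) → towers=[A/E; D; F; G/C] holding=B  ← match
         pickup(F) → towers=[A/E; B; D; G/C] holding=F
         pickup(D) → towers=[A/E; B; F; G/C] holding=D
     unstack(E, A) → towers=[A; B; D; F; G/C] holding=E
     unstack(C, G) → towers=[A/E; B; D; F; G] holding=C

pickup(B)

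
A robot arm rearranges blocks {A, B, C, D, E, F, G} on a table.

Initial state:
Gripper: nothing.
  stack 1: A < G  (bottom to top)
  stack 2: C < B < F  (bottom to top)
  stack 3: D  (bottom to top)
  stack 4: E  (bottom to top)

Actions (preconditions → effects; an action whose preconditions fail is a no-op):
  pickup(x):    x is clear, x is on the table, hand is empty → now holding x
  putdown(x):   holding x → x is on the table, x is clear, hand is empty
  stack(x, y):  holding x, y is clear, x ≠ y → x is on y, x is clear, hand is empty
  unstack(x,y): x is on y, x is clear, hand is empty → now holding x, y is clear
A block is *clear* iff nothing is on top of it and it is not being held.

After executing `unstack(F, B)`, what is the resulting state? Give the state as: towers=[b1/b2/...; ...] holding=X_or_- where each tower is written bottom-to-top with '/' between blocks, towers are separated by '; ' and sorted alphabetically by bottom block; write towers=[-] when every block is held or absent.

before: towers=[A/G; C/B/F; D; E] holding=-
pre[unstack(F, B)]: on(F,B) ok, clear(F) ok, handempty ok
all met → apply unstack(F, B)
after:  towers=[A/G; C/B; D; E] holding=F

towers=[A/G; C/B; D; E] holding=F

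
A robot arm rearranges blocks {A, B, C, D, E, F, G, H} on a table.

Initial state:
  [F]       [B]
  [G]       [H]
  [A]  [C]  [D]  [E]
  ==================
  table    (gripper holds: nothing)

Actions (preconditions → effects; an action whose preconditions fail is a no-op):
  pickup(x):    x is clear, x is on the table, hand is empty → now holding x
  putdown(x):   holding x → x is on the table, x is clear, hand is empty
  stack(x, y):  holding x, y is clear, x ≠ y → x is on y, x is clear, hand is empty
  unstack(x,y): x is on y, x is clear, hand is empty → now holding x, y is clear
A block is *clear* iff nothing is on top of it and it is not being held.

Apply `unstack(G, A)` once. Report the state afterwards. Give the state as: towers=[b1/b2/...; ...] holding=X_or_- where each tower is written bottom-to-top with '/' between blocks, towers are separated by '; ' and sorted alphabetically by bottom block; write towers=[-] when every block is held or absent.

towers=[A/G/F; C; D/H/B; E] holding=-

before: towers=[A/G/F; C; D/H/B; E] holding=-
pre[unstack(G, A)]: on(G,A) ✓, clear(G) ✗, handempty ✓
clear(G) unmet → unstack(G, A) is a no-op
after:  towers=[A/G/F; C; D/H/B; E] holding=-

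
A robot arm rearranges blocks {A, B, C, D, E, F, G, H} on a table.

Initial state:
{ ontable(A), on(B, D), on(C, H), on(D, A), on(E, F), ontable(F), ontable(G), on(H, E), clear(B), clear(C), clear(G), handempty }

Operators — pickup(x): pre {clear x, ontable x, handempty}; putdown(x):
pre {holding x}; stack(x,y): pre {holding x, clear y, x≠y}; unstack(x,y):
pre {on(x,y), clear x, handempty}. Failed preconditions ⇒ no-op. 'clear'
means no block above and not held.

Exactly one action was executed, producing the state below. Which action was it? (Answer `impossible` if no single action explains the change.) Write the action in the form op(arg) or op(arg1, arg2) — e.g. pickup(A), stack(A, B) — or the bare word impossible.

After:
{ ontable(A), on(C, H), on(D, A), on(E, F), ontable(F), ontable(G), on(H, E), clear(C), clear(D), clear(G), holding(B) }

unstack(B, D)

target: towers=[A/D; F/E/H/C; G] holding=B
         pickup(G) → towers=[A/D/B; F/E/H/C] holding=G
     unstack(B, D) → towers=[A/D; F/E/H/C; G] holding=B  ← match
     unstack(C, H) → towers=[A/D/B; F/E/H; G] holding=C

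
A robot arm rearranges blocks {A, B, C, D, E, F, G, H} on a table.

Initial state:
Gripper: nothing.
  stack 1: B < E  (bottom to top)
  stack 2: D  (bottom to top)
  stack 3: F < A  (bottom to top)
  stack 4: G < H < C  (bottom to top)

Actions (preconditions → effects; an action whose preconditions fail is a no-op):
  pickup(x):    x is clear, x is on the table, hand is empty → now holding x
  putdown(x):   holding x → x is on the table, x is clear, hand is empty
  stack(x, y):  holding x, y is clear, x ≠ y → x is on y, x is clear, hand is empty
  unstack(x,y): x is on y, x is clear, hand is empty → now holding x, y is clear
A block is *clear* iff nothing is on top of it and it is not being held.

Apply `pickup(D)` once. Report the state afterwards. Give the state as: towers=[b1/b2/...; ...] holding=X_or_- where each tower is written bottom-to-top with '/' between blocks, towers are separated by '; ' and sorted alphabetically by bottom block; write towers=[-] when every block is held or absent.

before: towers=[B/E; D; F/A; G/H/C] holding=-
pre[pickup(D)]: clear(D) yes, ontable(D) yes, handempty yes
all met → apply pickup(D)
after:  towers=[B/E; F/A; G/H/C] holding=D

towers=[B/E; F/A; G/H/C] holding=D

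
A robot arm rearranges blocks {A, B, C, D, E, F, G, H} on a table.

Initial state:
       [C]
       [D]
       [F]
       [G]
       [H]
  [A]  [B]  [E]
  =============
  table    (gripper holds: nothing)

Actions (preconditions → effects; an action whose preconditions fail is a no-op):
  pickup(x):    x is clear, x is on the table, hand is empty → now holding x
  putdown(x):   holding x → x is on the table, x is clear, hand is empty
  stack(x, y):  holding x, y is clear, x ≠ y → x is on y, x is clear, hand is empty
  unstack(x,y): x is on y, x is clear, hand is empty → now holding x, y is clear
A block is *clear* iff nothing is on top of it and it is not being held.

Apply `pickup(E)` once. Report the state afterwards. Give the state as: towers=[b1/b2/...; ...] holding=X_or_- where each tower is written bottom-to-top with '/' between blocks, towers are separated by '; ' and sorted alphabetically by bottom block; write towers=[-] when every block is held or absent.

towers=[A; B/H/G/F/D/C] holding=E

before: towers=[A; B/H/G/F/D/C; E] holding=-
pre[pickup(E)]: clear(E) yes, ontable(E) yes, handempty yes
all met → apply pickup(E)
after:  towers=[A; B/H/G/F/D/C] holding=E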